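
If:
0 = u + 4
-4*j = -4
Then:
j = 1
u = -4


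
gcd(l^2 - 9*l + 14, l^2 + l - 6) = l - 2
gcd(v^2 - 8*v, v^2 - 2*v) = v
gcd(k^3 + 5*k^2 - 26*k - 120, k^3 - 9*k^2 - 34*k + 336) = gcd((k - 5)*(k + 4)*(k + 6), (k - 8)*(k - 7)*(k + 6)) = k + 6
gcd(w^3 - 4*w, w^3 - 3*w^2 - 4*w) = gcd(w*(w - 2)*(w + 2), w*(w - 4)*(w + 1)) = w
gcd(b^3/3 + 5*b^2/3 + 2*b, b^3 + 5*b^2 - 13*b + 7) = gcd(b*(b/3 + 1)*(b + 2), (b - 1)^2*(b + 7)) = 1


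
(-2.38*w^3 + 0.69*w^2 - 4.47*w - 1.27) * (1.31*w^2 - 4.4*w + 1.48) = -3.1178*w^5 + 11.3759*w^4 - 12.4141*w^3 + 19.0255*w^2 - 1.0276*w - 1.8796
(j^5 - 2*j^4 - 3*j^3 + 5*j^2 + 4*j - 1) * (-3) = -3*j^5 + 6*j^4 + 9*j^3 - 15*j^2 - 12*j + 3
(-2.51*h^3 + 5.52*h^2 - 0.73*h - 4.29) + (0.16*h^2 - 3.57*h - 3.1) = -2.51*h^3 + 5.68*h^2 - 4.3*h - 7.39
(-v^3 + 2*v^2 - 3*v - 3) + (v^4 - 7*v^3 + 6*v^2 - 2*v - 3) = v^4 - 8*v^3 + 8*v^2 - 5*v - 6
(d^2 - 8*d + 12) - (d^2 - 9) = 21 - 8*d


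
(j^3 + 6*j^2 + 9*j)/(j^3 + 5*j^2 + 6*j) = (j + 3)/(j + 2)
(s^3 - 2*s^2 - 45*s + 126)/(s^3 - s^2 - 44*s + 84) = (s - 3)/(s - 2)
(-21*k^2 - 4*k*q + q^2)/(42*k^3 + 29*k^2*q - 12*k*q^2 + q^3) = (3*k + q)/(-6*k^2 - 5*k*q + q^2)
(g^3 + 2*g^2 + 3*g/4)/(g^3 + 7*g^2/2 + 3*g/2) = (g + 3/2)/(g + 3)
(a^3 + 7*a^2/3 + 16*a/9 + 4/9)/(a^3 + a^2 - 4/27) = 3*(a + 1)/(3*a - 1)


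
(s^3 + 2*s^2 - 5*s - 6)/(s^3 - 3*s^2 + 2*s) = (s^2 + 4*s + 3)/(s*(s - 1))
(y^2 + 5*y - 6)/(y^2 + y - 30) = (y - 1)/(y - 5)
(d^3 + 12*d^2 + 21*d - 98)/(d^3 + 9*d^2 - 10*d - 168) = (d^2 + 5*d - 14)/(d^2 + 2*d - 24)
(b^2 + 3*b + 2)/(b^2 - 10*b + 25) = (b^2 + 3*b + 2)/(b^2 - 10*b + 25)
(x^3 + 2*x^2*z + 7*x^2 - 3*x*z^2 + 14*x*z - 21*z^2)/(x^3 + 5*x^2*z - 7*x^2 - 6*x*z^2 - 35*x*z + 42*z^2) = (x^2 + 3*x*z + 7*x + 21*z)/(x^2 + 6*x*z - 7*x - 42*z)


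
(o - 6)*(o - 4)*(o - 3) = o^3 - 13*o^2 + 54*o - 72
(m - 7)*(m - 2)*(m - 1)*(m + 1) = m^4 - 9*m^3 + 13*m^2 + 9*m - 14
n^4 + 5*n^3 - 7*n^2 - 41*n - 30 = (n - 3)*(n + 1)*(n + 2)*(n + 5)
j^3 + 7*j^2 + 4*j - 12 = (j - 1)*(j + 2)*(j + 6)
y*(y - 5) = y^2 - 5*y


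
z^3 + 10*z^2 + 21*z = z*(z + 3)*(z + 7)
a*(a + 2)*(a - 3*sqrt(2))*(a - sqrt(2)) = a^4 - 4*sqrt(2)*a^3 + 2*a^3 - 8*sqrt(2)*a^2 + 6*a^2 + 12*a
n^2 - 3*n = n*(n - 3)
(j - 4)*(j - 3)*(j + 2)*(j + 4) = j^4 - j^3 - 22*j^2 + 16*j + 96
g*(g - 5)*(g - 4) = g^3 - 9*g^2 + 20*g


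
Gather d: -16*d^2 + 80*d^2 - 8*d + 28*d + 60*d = 64*d^2 + 80*d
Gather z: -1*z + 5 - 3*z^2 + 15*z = -3*z^2 + 14*z + 5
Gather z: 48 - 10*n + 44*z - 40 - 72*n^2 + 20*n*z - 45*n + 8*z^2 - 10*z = -72*n^2 - 55*n + 8*z^2 + z*(20*n + 34) + 8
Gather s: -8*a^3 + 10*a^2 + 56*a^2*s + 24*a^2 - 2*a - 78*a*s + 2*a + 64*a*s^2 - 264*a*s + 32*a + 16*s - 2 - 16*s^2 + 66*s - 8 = -8*a^3 + 34*a^2 + 32*a + s^2*(64*a - 16) + s*(56*a^2 - 342*a + 82) - 10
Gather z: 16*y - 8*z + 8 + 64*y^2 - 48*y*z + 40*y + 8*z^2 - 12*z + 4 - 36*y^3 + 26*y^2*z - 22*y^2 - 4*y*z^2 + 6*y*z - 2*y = -36*y^3 + 42*y^2 + 54*y + z^2*(8 - 4*y) + z*(26*y^2 - 42*y - 20) + 12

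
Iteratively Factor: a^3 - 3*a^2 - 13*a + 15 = (a - 1)*(a^2 - 2*a - 15) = (a - 1)*(a + 3)*(a - 5)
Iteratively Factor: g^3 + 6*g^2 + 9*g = (g + 3)*(g^2 + 3*g) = (g + 3)^2*(g)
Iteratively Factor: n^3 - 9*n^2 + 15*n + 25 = (n - 5)*(n^2 - 4*n - 5) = (n - 5)^2*(n + 1)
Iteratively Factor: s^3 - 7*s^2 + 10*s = (s - 2)*(s^2 - 5*s) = s*(s - 2)*(s - 5)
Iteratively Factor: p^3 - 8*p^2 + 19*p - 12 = (p - 4)*(p^2 - 4*p + 3) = (p - 4)*(p - 1)*(p - 3)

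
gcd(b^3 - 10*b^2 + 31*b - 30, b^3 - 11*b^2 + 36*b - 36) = b^2 - 5*b + 6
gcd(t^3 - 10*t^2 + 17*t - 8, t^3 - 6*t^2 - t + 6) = t - 1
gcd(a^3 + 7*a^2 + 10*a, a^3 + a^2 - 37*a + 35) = 1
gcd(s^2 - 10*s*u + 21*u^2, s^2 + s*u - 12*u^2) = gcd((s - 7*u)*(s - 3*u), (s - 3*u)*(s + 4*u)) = s - 3*u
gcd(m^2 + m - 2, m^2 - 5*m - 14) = m + 2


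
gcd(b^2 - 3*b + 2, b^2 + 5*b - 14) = b - 2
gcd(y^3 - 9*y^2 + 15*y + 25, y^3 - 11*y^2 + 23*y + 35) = y^2 - 4*y - 5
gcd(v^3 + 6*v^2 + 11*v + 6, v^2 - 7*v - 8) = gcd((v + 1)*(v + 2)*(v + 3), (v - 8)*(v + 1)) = v + 1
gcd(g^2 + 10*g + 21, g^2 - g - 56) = g + 7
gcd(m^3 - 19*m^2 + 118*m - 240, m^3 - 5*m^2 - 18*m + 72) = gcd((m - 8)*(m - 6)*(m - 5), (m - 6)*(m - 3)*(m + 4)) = m - 6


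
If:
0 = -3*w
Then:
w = 0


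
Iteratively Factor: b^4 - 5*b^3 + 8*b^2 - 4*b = (b - 2)*(b^3 - 3*b^2 + 2*b) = (b - 2)^2*(b^2 - b) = (b - 2)^2*(b - 1)*(b)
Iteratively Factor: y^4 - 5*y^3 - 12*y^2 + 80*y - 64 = (y - 4)*(y^3 - y^2 - 16*y + 16) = (y - 4)^2*(y^2 + 3*y - 4) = (y - 4)^2*(y + 4)*(y - 1)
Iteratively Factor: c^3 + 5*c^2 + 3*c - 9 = (c + 3)*(c^2 + 2*c - 3) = (c + 3)^2*(c - 1)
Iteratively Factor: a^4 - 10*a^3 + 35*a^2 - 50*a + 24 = (a - 3)*(a^3 - 7*a^2 + 14*a - 8) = (a - 3)*(a - 2)*(a^2 - 5*a + 4) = (a - 4)*(a - 3)*(a - 2)*(a - 1)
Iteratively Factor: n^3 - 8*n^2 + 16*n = (n - 4)*(n^2 - 4*n) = (n - 4)^2*(n)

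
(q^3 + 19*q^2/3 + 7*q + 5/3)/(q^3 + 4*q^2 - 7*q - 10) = (q + 1/3)/(q - 2)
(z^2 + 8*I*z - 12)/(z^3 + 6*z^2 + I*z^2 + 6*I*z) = (z^2 + 8*I*z - 12)/(z*(z^2 + z*(6 + I) + 6*I))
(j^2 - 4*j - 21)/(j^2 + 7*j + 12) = (j - 7)/(j + 4)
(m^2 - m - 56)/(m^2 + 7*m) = (m - 8)/m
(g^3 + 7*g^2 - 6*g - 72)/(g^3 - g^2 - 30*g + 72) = (g + 4)/(g - 4)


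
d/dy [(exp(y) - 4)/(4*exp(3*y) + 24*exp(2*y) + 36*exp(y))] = (-exp(2*y) + 6*exp(y) + 6)*exp(-y)/(2*(exp(3*y) + 9*exp(2*y) + 27*exp(y) + 27))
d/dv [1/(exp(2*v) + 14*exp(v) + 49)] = 2*(-exp(v) - 7)*exp(v)/(exp(2*v) + 14*exp(v) + 49)^2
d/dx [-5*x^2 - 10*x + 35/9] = -10*x - 10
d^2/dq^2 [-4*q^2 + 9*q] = -8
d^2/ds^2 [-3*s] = 0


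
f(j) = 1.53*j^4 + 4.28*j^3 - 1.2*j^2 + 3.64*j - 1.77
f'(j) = 6.12*j^3 + 12.84*j^2 - 2.4*j + 3.64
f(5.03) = 1510.27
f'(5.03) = 1095.28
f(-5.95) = 950.13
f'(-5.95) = -816.66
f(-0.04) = -1.92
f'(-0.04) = 3.76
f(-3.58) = 24.76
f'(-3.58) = -104.01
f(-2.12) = -24.76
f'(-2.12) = 8.12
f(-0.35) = -3.35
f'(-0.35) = 5.79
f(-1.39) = -14.93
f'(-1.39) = 15.35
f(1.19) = 11.14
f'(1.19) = 29.28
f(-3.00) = -15.12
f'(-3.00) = -38.84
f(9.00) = 13092.24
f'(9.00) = 5483.56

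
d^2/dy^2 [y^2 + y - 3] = 2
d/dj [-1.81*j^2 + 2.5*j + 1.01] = 2.5 - 3.62*j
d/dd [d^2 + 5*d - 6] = 2*d + 5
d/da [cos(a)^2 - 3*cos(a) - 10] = (3 - 2*cos(a))*sin(a)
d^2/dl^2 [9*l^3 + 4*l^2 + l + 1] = 54*l + 8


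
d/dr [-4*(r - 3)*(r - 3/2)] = 18 - 8*r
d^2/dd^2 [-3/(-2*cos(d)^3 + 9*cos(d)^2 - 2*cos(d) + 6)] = 48*((7*cos(d) - 36*cos(2*d) + 9*cos(3*d))*(7*cos(d) - 9*cos(2*d) + cos(3*d) - 21)/8 + 4*(3*cos(d)^2 - 9*cos(d) + 1)^2*sin(d)^2)/(7*cos(d) - 9*cos(2*d) + cos(3*d) - 21)^3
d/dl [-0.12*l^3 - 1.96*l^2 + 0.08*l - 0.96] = -0.36*l^2 - 3.92*l + 0.08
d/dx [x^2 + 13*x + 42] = 2*x + 13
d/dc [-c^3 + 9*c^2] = 3*c*(6 - c)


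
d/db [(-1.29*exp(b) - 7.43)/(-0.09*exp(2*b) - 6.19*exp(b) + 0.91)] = (-(0.18*exp(b) + 6.19)*(1.29*exp(b) + 7.43) + 0.1161*exp(2*b) + 7.9851*exp(b) - 1.1739)*exp(b)/(0.09*exp(2*b) + 6.19*exp(b) - 0.91)^2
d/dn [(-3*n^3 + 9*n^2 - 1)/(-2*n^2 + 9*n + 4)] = (6*n^4 - 54*n^3 + 45*n^2 + 68*n + 9)/(4*n^4 - 36*n^3 + 65*n^2 + 72*n + 16)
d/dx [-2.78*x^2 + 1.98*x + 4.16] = 1.98 - 5.56*x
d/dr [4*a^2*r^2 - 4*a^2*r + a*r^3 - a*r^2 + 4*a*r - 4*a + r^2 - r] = 8*a^2*r - 4*a^2 + 3*a*r^2 - 2*a*r + 4*a + 2*r - 1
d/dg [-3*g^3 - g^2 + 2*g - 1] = -9*g^2 - 2*g + 2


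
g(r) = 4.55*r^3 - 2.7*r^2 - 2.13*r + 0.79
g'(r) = 13.65*r^2 - 5.4*r - 2.13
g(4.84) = 443.11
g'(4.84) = 291.49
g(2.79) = 72.65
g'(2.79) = 89.06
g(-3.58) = -234.96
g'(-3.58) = 192.15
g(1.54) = 7.72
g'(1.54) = 21.93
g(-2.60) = -91.89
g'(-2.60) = 104.18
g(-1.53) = -18.57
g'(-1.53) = 38.09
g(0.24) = 0.19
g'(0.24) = -2.64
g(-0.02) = 0.83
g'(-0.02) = -2.02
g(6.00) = 873.61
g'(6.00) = 456.87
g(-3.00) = -139.97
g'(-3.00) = 136.92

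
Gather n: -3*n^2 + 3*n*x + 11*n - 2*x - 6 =-3*n^2 + n*(3*x + 11) - 2*x - 6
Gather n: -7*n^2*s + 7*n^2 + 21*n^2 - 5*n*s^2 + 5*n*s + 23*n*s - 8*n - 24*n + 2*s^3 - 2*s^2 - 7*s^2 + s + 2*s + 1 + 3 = n^2*(28 - 7*s) + n*(-5*s^2 + 28*s - 32) + 2*s^3 - 9*s^2 + 3*s + 4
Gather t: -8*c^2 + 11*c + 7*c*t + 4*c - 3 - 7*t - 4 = -8*c^2 + 15*c + t*(7*c - 7) - 7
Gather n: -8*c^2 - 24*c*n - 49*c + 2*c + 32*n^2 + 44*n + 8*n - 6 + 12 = -8*c^2 - 47*c + 32*n^2 + n*(52 - 24*c) + 6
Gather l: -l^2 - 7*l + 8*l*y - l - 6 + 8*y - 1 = -l^2 + l*(8*y - 8) + 8*y - 7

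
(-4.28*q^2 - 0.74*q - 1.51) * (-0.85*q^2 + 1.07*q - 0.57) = 3.638*q^4 - 3.9506*q^3 + 2.9313*q^2 - 1.1939*q + 0.8607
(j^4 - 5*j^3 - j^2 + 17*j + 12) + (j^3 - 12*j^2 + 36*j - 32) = j^4 - 4*j^3 - 13*j^2 + 53*j - 20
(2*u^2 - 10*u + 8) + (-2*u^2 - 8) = -10*u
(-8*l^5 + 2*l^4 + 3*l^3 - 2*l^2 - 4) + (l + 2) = -8*l^5 + 2*l^4 + 3*l^3 - 2*l^2 + l - 2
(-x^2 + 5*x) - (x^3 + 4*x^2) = -x^3 - 5*x^2 + 5*x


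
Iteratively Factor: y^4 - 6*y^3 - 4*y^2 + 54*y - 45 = (y - 3)*(y^3 - 3*y^2 - 13*y + 15) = (y - 5)*(y - 3)*(y^2 + 2*y - 3) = (y - 5)*(y - 3)*(y + 3)*(y - 1)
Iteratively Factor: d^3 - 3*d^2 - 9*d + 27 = (d + 3)*(d^2 - 6*d + 9) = (d - 3)*(d + 3)*(d - 3)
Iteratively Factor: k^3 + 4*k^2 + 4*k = (k)*(k^2 + 4*k + 4) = k*(k + 2)*(k + 2)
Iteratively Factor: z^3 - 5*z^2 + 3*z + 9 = (z + 1)*(z^2 - 6*z + 9) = (z - 3)*(z + 1)*(z - 3)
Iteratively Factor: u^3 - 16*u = (u)*(u^2 - 16) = u*(u + 4)*(u - 4)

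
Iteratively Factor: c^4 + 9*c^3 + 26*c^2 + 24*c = (c)*(c^3 + 9*c^2 + 26*c + 24) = c*(c + 3)*(c^2 + 6*c + 8) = c*(c + 3)*(c + 4)*(c + 2)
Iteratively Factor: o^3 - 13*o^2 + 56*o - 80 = (o - 4)*(o^2 - 9*o + 20) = (o - 4)^2*(o - 5)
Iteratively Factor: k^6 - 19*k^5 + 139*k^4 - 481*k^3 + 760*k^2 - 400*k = (k - 1)*(k^5 - 18*k^4 + 121*k^3 - 360*k^2 + 400*k) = (k - 5)*(k - 1)*(k^4 - 13*k^3 + 56*k^2 - 80*k) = (k - 5)*(k - 4)*(k - 1)*(k^3 - 9*k^2 + 20*k) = (k - 5)^2*(k - 4)*(k - 1)*(k^2 - 4*k) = k*(k - 5)^2*(k - 4)*(k - 1)*(k - 4)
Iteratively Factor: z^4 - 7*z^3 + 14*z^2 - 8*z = (z - 4)*(z^3 - 3*z^2 + 2*z) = (z - 4)*(z - 2)*(z^2 - z) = (z - 4)*(z - 2)*(z - 1)*(z)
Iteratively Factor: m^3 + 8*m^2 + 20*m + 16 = (m + 4)*(m^2 + 4*m + 4) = (m + 2)*(m + 4)*(m + 2)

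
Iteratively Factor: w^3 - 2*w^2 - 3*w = (w + 1)*(w^2 - 3*w) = (w - 3)*(w + 1)*(w)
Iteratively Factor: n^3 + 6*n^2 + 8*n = (n + 2)*(n^2 + 4*n) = n*(n + 2)*(n + 4)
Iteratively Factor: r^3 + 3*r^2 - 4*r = (r - 1)*(r^2 + 4*r) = r*(r - 1)*(r + 4)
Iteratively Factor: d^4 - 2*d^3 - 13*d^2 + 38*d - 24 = (d - 1)*(d^3 - d^2 - 14*d + 24) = (d - 1)*(d + 4)*(d^2 - 5*d + 6) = (d - 3)*(d - 1)*(d + 4)*(d - 2)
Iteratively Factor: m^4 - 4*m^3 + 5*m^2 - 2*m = (m - 2)*(m^3 - 2*m^2 + m) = m*(m - 2)*(m^2 - 2*m + 1) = m*(m - 2)*(m - 1)*(m - 1)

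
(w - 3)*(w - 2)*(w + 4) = w^3 - w^2 - 14*w + 24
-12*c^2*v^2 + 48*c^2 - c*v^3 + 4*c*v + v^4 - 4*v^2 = (-4*c + v)*(3*c + v)*(v - 2)*(v + 2)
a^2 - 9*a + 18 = (a - 6)*(a - 3)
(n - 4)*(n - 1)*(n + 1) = n^3 - 4*n^2 - n + 4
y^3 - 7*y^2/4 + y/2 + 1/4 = (y - 1)^2*(y + 1/4)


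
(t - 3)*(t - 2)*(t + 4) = t^3 - t^2 - 14*t + 24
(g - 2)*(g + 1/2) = g^2 - 3*g/2 - 1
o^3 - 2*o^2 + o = o*(o - 1)^2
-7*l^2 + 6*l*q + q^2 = (-l + q)*(7*l + q)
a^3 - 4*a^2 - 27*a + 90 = (a - 6)*(a - 3)*(a + 5)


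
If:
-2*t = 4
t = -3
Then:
No Solution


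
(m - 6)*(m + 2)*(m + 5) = m^3 + m^2 - 32*m - 60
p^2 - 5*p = p*(p - 5)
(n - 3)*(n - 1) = n^2 - 4*n + 3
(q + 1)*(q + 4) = q^2 + 5*q + 4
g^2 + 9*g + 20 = (g + 4)*(g + 5)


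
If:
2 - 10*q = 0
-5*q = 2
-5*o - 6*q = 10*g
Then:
No Solution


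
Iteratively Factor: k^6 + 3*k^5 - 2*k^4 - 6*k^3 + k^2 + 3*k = (k)*(k^5 + 3*k^4 - 2*k^3 - 6*k^2 + k + 3) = k*(k + 3)*(k^4 - 2*k^2 + 1) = k*(k + 1)*(k + 3)*(k^3 - k^2 - k + 1) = k*(k - 1)*(k + 1)*(k + 3)*(k^2 - 1) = k*(k - 1)*(k + 1)^2*(k + 3)*(k - 1)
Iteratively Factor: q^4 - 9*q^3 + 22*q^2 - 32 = (q - 4)*(q^3 - 5*q^2 + 2*q + 8) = (q - 4)*(q - 2)*(q^2 - 3*q - 4) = (q - 4)*(q - 2)*(q + 1)*(q - 4)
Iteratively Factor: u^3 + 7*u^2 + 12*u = (u + 3)*(u^2 + 4*u) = u*(u + 3)*(u + 4)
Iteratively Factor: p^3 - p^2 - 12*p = (p + 3)*(p^2 - 4*p) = (p - 4)*(p + 3)*(p)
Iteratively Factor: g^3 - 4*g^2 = (g)*(g^2 - 4*g) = g^2*(g - 4)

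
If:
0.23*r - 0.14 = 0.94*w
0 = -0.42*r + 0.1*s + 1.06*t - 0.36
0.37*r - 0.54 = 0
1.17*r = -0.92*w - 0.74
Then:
No Solution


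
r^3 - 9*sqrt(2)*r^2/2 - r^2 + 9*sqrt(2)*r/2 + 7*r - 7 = (r - 1)*(r - 7*sqrt(2)/2)*(r - sqrt(2))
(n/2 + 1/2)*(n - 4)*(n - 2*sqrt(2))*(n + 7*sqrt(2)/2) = n^4/2 - 3*n^3/2 + 3*sqrt(2)*n^3/4 - 9*n^2 - 9*sqrt(2)*n^2/4 - 3*sqrt(2)*n + 21*n + 28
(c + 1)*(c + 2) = c^2 + 3*c + 2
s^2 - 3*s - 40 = (s - 8)*(s + 5)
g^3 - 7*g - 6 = (g - 3)*(g + 1)*(g + 2)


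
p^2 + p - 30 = (p - 5)*(p + 6)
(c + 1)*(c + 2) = c^2 + 3*c + 2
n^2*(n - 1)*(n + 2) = n^4 + n^3 - 2*n^2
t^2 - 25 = (t - 5)*(t + 5)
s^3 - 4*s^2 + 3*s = s*(s - 3)*(s - 1)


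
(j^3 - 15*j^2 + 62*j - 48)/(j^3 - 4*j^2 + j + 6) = (j^3 - 15*j^2 + 62*j - 48)/(j^3 - 4*j^2 + j + 6)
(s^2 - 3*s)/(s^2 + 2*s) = (s - 3)/(s + 2)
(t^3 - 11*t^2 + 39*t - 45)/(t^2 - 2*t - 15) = (t^2 - 6*t + 9)/(t + 3)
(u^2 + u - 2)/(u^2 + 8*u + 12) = (u - 1)/(u + 6)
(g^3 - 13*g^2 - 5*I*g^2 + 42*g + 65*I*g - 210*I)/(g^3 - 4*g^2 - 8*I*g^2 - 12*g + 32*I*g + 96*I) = (g^2 + g*(-7 - 5*I) + 35*I)/(g^2 + g*(2 - 8*I) - 16*I)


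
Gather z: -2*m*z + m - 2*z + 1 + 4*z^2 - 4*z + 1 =m + 4*z^2 + z*(-2*m - 6) + 2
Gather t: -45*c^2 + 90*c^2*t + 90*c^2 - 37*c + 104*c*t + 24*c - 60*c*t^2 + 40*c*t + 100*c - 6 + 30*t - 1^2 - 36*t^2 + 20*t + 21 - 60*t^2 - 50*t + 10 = 45*c^2 + 87*c + t^2*(-60*c - 96) + t*(90*c^2 + 144*c) + 24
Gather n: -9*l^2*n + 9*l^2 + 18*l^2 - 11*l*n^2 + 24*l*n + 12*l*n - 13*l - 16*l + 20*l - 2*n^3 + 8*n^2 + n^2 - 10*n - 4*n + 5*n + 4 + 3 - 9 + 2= 27*l^2 - 9*l - 2*n^3 + n^2*(9 - 11*l) + n*(-9*l^2 + 36*l - 9)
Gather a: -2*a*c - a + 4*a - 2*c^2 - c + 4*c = a*(3 - 2*c) - 2*c^2 + 3*c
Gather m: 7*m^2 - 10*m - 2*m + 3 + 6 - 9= 7*m^2 - 12*m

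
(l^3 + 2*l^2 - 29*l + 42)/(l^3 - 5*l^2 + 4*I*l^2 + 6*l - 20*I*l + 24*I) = (l + 7)/(l + 4*I)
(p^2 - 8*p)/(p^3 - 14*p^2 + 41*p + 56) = p/(p^2 - 6*p - 7)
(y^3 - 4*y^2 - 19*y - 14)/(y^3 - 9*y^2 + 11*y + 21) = (y + 2)/(y - 3)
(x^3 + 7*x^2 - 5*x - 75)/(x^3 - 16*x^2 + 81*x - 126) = (x^2 + 10*x + 25)/(x^2 - 13*x + 42)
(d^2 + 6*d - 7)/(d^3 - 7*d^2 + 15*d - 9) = (d + 7)/(d^2 - 6*d + 9)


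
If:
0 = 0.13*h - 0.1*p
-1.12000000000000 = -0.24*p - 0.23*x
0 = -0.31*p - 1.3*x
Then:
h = 4.65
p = 6.05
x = -1.44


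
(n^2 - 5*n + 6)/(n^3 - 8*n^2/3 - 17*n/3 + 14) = 3/(3*n + 7)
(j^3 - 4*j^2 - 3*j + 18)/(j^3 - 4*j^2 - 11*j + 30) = (j^3 - 4*j^2 - 3*j + 18)/(j^3 - 4*j^2 - 11*j + 30)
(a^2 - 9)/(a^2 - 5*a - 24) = (a - 3)/(a - 8)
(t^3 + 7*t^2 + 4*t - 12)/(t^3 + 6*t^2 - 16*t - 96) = (t^2 + t - 2)/(t^2 - 16)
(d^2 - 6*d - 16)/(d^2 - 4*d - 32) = (d + 2)/(d + 4)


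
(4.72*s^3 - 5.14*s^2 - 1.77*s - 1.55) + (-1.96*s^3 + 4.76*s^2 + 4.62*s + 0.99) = 2.76*s^3 - 0.38*s^2 + 2.85*s - 0.56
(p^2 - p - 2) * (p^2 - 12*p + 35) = p^4 - 13*p^3 + 45*p^2 - 11*p - 70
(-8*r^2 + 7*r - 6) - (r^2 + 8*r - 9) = -9*r^2 - r + 3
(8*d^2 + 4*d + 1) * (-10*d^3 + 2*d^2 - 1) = -80*d^5 - 24*d^4 - 2*d^3 - 6*d^2 - 4*d - 1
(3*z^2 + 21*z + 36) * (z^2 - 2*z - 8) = 3*z^4 + 15*z^3 - 30*z^2 - 240*z - 288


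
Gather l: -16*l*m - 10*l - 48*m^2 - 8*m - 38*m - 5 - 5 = l*(-16*m - 10) - 48*m^2 - 46*m - 10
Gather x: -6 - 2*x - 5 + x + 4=-x - 7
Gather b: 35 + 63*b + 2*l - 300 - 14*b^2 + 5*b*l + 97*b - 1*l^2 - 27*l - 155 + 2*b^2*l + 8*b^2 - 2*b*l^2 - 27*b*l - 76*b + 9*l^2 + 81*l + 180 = b^2*(2*l - 6) + b*(-2*l^2 - 22*l + 84) + 8*l^2 + 56*l - 240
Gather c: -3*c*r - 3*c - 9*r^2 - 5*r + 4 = c*(-3*r - 3) - 9*r^2 - 5*r + 4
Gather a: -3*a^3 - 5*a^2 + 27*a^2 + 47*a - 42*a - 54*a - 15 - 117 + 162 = -3*a^3 + 22*a^2 - 49*a + 30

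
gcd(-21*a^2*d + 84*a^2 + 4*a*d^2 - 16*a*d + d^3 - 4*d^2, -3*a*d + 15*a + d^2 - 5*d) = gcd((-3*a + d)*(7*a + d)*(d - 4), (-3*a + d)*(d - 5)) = 3*a - d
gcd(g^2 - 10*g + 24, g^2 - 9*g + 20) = g - 4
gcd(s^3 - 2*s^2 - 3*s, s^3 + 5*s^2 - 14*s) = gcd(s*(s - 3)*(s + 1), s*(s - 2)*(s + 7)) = s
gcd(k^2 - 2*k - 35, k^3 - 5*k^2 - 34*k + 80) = k + 5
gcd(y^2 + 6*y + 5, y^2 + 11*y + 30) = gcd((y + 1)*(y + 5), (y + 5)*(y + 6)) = y + 5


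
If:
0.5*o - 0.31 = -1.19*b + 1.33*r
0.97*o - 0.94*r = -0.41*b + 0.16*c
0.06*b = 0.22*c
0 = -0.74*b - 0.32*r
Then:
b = 0.10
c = 0.03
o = -0.27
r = -0.24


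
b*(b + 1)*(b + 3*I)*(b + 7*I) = b^4 + b^3 + 10*I*b^3 - 21*b^2 + 10*I*b^2 - 21*b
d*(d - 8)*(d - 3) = d^3 - 11*d^2 + 24*d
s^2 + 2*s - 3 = (s - 1)*(s + 3)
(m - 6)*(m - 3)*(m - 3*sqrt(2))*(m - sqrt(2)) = m^4 - 9*m^3 - 4*sqrt(2)*m^3 + 24*m^2 + 36*sqrt(2)*m^2 - 72*sqrt(2)*m - 54*m + 108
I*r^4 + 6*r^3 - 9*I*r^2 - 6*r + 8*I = (r + 1)*(r - 4*I)*(r - 2*I)*(I*r - I)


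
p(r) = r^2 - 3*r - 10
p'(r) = 2*r - 3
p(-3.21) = 9.93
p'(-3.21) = -9.42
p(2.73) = -10.74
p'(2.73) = 2.46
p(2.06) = -11.94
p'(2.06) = 1.12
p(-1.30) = -4.41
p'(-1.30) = -5.60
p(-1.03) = -5.85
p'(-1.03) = -5.06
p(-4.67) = 25.82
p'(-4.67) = -12.34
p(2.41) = -11.42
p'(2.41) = 1.82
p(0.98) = -11.98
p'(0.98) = -1.04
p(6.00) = 8.00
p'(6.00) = 9.00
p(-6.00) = 44.00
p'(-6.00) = -15.00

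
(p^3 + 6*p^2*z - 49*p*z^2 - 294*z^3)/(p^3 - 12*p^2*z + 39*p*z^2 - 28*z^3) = (p^2 + 13*p*z + 42*z^2)/(p^2 - 5*p*z + 4*z^2)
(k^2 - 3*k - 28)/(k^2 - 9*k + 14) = (k + 4)/(k - 2)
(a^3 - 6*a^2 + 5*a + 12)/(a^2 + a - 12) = (a^2 - 3*a - 4)/(a + 4)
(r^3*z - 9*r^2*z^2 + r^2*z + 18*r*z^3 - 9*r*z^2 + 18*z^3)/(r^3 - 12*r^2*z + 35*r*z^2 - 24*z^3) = z*(r^2 - 6*r*z + r - 6*z)/(r^2 - 9*r*z + 8*z^2)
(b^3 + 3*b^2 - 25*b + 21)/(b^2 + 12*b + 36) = (b^3 + 3*b^2 - 25*b + 21)/(b^2 + 12*b + 36)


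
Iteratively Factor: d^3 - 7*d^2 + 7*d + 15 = (d - 5)*(d^2 - 2*d - 3) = (d - 5)*(d + 1)*(d - 3)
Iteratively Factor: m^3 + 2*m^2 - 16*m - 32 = (m + 2)*(m^2 - 16) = (m - 4)*(m + 2)*(m + 4)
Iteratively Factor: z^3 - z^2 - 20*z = (z - 5)*(z^2 + 4*z) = (z - 5)*(z + 4)*(z)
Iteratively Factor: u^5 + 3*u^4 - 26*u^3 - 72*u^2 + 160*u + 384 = (u + 4)*(u^4 - u^3 - 22*u^2 + 16*u + 96) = (u + 4)^2*(u^3 - 5*u^2 - 2*u + 24) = (u + 2)*(u + 4)^2*(u^2 - 7*u + 12) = (u - 4)*(u + 2)*(u + 4)^2*(u - 3)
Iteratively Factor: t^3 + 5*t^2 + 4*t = (t + 1)*(t^2 + 4*t) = t*(t + 1)*(t + 4)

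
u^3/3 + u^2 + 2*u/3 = u*(u/3 + 1/3)*(u + 2)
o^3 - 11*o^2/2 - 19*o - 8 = (o - 8)*(o + 1/2)*(o + 2)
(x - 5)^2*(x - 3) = x^3 - 13*x^2 + 55*x - 75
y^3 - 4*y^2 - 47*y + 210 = (y - 6)*(y - 5)*(y + 7)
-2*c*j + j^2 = j*(-2*c + j)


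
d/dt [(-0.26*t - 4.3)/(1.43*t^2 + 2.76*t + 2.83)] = (0.3718*t^2 + 12.298*t + 11.1322)/(2.0449*t^4 + 7.8936*t^3 + 15.7114*t^2 + 15.6216*t + 8.0089)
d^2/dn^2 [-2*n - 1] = 0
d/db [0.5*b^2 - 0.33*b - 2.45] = 1.0*b - 0.33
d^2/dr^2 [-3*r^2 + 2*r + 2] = -6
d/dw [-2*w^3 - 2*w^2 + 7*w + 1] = -6*w^2 - 4*w + 7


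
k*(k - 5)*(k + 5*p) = k^3 + 5*k^2*p - 5*k^2 - 25*k*p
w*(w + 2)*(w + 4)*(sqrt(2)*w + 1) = sqrt(2)*w^4 + w^3 + 6*sqrt(2)*w^3 + 6*w^2 + 8*sqrt(2)*w^2 + 8*w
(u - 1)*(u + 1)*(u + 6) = u^3 + 6*u^2 - u - 6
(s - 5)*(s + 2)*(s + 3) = s^3 - 19*s - 30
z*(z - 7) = z^2 - 7*z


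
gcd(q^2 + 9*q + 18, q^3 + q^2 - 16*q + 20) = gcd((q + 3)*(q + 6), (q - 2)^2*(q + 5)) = 1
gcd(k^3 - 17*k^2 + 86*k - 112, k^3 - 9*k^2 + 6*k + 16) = k^2 - 10*k + 16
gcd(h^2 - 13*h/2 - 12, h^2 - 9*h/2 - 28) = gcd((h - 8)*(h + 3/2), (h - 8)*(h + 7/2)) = h - 8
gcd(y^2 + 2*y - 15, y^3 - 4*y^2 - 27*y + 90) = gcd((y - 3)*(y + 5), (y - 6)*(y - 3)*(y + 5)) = y^2 + 2*y - 15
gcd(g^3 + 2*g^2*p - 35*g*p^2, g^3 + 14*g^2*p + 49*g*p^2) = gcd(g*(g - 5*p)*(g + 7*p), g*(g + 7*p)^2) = g^2 + 7*g*p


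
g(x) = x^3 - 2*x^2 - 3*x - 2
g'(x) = 3*x^2 - 4*x - 3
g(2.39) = -6.94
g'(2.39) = 4.58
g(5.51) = 88.03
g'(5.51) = 66.04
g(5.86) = 112.97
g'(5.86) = 76.58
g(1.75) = -8.02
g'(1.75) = -0.81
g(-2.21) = -15.93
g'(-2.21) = 20.49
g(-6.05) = -278.50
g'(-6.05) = 131.01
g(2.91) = -3.02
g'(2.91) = 10.76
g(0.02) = -2.06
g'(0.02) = -3.08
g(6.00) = 124.00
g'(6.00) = 81.00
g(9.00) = 538.00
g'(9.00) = 204.00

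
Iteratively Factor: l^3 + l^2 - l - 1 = (l + 1)*(l^2 - 1) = (l - 1)*(l + 1)*(l + 1)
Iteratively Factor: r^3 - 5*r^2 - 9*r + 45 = (r - 5)*(r^2 - 9) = (r - 5)*(r - 3)*(r + 3)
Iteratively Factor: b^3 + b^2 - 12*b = (b + 4)*(b^2 - 3*b) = b*(b + 4)*(b - 3)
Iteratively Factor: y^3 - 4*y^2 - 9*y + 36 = (y - 4)*(y^2 - 9) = (y - 4)*(y + 3)*(y - 3)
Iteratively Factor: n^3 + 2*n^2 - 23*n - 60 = (n - 5)*(n^2 + 7*n + 12) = (n - 5)*(n + 3)*(n + 4)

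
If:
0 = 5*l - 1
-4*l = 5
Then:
No Solution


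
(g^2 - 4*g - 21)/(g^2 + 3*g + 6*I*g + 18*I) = (g - 7)/(g + 6*I)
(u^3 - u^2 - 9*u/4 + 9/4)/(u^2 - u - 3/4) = (2*u^2 + u - 3)/(2*u + 1)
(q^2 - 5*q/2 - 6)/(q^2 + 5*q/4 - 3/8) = 4*(q - 4)/(4*q - 1)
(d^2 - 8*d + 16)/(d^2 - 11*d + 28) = (d - 4)/(d - 7)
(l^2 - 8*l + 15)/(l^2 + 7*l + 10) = (l^2 - 8*l + 15)/(l^2 + 7*l + 10)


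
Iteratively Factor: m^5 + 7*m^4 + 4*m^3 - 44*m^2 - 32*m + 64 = (m - 2)*(m^4 + 9*m^3 + 22*m^2 - 32) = (m - 2)*(m + 4)*(m^3 + 5*m^2 + 2*m - 8) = (m - 2)*(m + 2)*(m + 4)*(m^2 + 3*m - 4) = (m - 2)*(m + 2)*(m + 4)^2*(m - 1)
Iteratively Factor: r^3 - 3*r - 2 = (r - 2)*(r^2 + 2*r + 1) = (r - 2)*(r + 1)*(r + 1)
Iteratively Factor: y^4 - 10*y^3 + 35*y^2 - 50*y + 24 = (y - 1)*(y^3 - 9*y^2 + 26*y - 24) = (y - 4)*(y - 1)*(y^2 - 5*y + 6) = (y - 4)*(y - 2)*(y - 1)*(y - 3)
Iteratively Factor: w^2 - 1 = (w + 1)*(w - 1)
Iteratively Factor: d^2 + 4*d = (d)*(d + 4)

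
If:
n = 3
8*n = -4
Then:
No Solution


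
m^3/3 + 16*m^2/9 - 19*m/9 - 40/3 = (m/3 + 1)*(m - 8/3)*(m + 5)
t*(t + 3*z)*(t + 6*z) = t^3 + 9*t^2*z + 18*t*z^2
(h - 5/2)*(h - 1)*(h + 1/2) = h^3 - 3*h^2 + 3*h/4 + 5/4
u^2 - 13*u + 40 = (u - 8)*(u - 5)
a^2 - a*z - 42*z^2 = (a - 7*z)*(a + 6*z)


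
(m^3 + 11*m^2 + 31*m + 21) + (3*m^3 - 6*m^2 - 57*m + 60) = 4*m^3 + 5*m^2 - 26*m + 81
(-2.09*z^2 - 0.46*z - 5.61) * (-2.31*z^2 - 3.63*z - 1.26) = 4.8279*z^4 + 8.6493*z^3 + 17.2623*z^2 + 20.9439*z + 7.0686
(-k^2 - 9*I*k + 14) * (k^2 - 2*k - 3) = -k^4 + 2*k^3 - 9*I*k^3 + 17*k^2 + 18*I*k^2 - 28*k + 27*I*k - 42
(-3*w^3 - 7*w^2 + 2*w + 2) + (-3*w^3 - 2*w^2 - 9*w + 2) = -6*w^3 - 9*w^2 - 7*w + 4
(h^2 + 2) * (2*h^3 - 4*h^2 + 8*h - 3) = 2*h^5 - 4*h^4 + 12*h^3 - 11*h^2 + 16*h - 6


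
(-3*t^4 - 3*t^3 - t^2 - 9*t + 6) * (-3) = 9*t^4 + 9*t^3 + 3*t^2 + 27*t - 18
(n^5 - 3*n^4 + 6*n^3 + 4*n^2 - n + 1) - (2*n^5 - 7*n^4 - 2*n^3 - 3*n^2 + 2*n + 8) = -n^5 + 4*n^4 + 8*n^3 + 7*n^2 - 3*n - 7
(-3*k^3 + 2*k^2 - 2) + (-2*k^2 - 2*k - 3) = -3*k^3 - 2*k - 5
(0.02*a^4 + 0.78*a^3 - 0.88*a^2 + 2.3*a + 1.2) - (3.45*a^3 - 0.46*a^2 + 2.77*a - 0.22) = 0.02*a^4 - 2.67*a^3 - 0.42*a^2 - 0.47*a + 1.42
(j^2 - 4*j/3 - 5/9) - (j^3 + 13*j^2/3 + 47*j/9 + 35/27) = -j^3 - 10*j^2/3 - 59*j/9 - 50/27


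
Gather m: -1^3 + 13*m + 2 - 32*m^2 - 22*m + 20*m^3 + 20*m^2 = 20*m^3 - 12*m^2 - 9*m + 1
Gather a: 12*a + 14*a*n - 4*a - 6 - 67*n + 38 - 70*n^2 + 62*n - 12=a*(14*n + 8) - 70*n^2 - 5*n + 20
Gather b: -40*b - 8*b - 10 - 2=-48*b - 12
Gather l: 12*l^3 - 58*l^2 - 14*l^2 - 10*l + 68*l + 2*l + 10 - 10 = 12*l^3 - 72*l^2 + 60*l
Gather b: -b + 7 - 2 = 5 - b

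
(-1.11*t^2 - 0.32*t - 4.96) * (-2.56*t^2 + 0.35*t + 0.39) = 2.8416*t^4 + 0.4307*t^3 + 12.1527*t^2 - 1.8608*t - 1.9344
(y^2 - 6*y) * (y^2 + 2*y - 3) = y^4 - 4*y^3 - 15*y^2 + 18*y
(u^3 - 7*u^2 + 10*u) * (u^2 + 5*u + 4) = u^5 - 2*u^4 - 21*u^3 + 22*u^2 + 40*u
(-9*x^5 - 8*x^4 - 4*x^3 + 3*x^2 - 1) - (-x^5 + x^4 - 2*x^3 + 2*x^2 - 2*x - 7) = -8*x^5 - 9*x^4 - 2*x^3 + x^2 + 2*x + 6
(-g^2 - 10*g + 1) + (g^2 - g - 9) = -11*g - 8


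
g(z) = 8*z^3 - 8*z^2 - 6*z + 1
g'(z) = 24*z^2 - 16*z - 6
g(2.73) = 87.77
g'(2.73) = 129.19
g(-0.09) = 1.47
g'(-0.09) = -4.37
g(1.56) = 2.54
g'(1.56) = 27.45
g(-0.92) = -6.48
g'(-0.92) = 29.03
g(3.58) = 244.05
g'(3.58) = 244.31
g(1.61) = 3.99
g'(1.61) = 30.45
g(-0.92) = -6.48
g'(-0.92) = 29.03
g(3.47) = 218.11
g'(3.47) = 227.46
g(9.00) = 5131.00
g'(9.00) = 1794.00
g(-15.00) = -28709.00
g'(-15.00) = 5634.00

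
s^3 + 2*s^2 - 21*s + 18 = (s - 3)*(s - 1)*(s + 6)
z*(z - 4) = z^2 - 4*z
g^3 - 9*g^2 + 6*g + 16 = (g - 8)*(g - 2)*(g + 1)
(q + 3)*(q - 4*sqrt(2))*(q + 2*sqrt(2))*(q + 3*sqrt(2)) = q^4 + sqrt(2)*q^3 + 3*q^3 - 28*q^2 + 3*sqrt(2)*q^2 - 84*q - 48*sqrt(2)*q - 144*sqrt(2)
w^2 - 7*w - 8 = (w - 8)*(w + 1)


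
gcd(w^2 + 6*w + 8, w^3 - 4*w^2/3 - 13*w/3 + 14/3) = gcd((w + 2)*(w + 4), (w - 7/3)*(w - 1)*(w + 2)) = w + 2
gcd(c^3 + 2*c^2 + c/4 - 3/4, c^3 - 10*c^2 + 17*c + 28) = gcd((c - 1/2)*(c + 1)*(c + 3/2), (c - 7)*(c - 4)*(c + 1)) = c + 1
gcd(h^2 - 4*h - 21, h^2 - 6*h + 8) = 1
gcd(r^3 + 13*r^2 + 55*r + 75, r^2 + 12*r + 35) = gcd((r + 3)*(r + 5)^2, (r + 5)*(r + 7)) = r + 5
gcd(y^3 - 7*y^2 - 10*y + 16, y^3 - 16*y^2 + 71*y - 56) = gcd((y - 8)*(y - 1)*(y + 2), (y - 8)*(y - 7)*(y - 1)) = y^2 - 9*y + 8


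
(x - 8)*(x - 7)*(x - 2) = x^3 - 17*x^2 + 86*x - 112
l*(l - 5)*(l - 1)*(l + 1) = l^4 - 5*l^3 - l^2 + 5*l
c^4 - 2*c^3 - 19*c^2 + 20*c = c*(c - 5)*(c - 1)*(c + 4)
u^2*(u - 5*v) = u^3 - 5*u^2*v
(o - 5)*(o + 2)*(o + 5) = o^3 + 2*o^2 - 25*o - 50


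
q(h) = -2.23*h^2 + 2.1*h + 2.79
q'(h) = 2.1 - 4.46*h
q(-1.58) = -6.09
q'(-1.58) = 9.15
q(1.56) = 0.64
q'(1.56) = -4.86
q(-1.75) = -7.71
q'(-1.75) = 9.90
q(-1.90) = -9.25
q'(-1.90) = 10.57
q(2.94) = -10.31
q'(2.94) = -11.01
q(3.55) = -17.86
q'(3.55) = -13.73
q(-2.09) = -11.34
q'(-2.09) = 11.42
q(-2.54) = -16.93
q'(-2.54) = 13.43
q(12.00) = -293.13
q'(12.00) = -51.42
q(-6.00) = -90.09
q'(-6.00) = 28.86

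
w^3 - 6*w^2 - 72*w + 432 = (w - 6)*(w - 6*sqrt(2))*(w + 6*sqrt(2))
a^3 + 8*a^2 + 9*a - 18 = (a - 1)*(a + 3)*(a + 6)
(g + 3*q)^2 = g^2 + 6*g*q + 9*q^2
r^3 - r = r*(r - 1)*(r + 1)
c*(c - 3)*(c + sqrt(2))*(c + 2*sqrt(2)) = c^4 - 3*c^3 + 3*sqrt(2)*c^3 - 9*sqrt(2)*c^2 + 4*c^2 - 12*c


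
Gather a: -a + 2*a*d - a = a*(2*d - 2)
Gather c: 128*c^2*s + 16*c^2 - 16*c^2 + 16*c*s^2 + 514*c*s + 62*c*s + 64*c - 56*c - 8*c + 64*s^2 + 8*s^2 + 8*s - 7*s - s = 128*c^2*s + c*(16*s^2 + 576*s) + 72*s^2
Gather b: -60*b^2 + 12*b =-60*b^2 + 12*b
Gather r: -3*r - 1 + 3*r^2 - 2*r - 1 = 3*r^2 - 5*r - 2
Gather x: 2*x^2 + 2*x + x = 2*x^2 + 3*x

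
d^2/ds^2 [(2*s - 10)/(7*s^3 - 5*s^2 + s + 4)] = 4*((s - 5)*(21*s^2 - 10*s + 1)^2 + (-21*s^2 + 10*s - (s - 5)*(21*s - 5) - 1)*(7*s^3 - 5*s^2 + s + 4))/(7*s^3 - 5*s^2 + s + 4)^3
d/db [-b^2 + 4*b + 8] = 4 - 2*b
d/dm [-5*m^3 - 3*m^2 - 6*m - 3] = -15*m^2 - 6*m - 6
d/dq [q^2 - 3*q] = 2*q - 3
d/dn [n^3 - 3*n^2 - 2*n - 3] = 3*n^2 - 6*n - 2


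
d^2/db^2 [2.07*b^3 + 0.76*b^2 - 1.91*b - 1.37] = 12.42*b + 1.52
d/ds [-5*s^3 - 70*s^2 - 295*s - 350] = -15*s^2 - 140*s - 295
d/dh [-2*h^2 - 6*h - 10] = -4*h - 6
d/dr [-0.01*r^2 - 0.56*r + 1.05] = -0.02*r - 0.56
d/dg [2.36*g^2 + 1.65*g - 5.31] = 4.72*g + 1.65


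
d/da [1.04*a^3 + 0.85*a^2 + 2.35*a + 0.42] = 3.12*a^2 + 1.7*a + 2.35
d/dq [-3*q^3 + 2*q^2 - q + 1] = -9*q^2 + 4*q - 1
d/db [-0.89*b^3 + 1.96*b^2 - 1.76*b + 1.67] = -2.67*b^2 + 3.92*b - 1.76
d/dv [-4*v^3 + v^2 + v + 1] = -12*v^2 + 2*v + 1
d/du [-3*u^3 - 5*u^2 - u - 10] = -9*u^2 - 10*u - 1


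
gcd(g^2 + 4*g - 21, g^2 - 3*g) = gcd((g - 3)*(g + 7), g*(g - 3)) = g - 3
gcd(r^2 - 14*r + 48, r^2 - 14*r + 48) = r^2 - 14*r + 48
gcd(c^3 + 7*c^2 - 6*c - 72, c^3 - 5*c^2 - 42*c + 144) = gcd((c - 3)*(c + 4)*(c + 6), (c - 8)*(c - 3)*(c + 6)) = c^2 + 3*c - 18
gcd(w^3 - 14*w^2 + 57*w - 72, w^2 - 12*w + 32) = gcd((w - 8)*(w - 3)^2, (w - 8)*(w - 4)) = w - 8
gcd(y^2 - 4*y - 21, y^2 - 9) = y + 3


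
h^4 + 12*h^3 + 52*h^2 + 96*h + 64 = (h + 2)^2*(h + 4)^2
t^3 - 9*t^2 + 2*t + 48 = (t - 8)*(t - 3)*(t + 2)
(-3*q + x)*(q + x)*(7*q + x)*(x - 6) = -21*q^3*x + 126*q^3 - 17*q^2*x^2 + 102*q^2*x + 5*q*x^3 - 30*q*x^2 + x^4 - 6*x^3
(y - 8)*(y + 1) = y^2 - 7*y - 8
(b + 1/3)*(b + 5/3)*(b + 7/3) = b^3 + 13*b^2/3 + 47*b/9 + 35/27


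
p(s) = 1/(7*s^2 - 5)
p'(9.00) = 0.00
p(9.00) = 0.00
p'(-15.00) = 0.00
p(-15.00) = 0.00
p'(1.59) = -0.14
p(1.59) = 0.08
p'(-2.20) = 0.04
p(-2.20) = 0.03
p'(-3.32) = 0.01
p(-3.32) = 0.01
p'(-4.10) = 0.00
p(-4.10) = 0.01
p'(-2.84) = 0.02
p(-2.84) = 0.02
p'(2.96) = -0.01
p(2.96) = 0.02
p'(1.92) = -0.06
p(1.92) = 0.05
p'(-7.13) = 0.00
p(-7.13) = 0.00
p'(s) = -14*s/(7*s^2 - 5)^2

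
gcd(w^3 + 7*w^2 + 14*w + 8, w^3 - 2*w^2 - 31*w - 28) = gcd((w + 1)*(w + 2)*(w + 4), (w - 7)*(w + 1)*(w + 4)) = w^2 + 5*w + 4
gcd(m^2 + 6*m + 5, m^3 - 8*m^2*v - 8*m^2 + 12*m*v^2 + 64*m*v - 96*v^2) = 1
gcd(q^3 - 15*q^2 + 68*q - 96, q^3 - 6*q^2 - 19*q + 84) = q - 3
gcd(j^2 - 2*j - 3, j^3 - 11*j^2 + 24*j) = j - 3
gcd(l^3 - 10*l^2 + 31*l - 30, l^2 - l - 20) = l - 5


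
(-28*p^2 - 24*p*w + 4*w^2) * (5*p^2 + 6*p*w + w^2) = -140*p^4 - 288*p^3*w - 152*p^2*w^2 + 4*w^4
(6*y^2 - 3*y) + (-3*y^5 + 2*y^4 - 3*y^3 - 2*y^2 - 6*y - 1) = -3*y^5 + 2*y^4 - 3*y^3 + 4*y^2 - 9*y - 1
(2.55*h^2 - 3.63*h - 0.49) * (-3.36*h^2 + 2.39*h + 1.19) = -8.568*h^4 + 18.2913*h^3 - 3.9948*h^2 - 5.4908*h - 0.5831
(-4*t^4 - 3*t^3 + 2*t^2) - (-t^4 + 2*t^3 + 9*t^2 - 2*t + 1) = -3*t^4 - 5*t^3 - 7*t^2 + 2*t - 1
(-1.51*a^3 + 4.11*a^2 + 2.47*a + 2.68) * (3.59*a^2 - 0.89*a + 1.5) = -5.4209*a^5 + 16.0988*a^4 + 2.9444*a^3 + 13.5879*a^2 + 1.3198*a + 4.02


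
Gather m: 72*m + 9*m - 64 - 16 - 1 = 81*m - 81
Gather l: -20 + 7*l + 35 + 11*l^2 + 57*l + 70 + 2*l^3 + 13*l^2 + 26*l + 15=2*l^3 + 24*l^2 + 90*l + 100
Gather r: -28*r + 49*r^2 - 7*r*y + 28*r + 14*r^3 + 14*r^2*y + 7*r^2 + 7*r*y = 14*r^3 + r^2*(14*y + 56)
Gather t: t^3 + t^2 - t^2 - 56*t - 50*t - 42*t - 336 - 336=t^3 - 148*t - 672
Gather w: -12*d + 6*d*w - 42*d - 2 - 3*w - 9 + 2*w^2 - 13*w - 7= -54*d + 2*w^2 + w*(6*d - 16) - 18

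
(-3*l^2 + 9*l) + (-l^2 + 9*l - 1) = -4*l^2 + 18*l - 1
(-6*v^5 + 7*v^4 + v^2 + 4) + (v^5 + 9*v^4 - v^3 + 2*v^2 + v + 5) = -5*v^5 + 16*v^4 - v^3 + 3*v^2 + v + 9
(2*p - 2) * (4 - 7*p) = -14*p^2 + 22*p - 8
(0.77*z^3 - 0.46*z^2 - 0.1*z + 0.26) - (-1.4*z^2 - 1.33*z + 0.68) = 0.77*z^3 + 0.94*z^2 + 1.23*z - 0.42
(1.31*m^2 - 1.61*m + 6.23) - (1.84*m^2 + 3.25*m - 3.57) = -0.53*m^2 - 4.86*m + 9.8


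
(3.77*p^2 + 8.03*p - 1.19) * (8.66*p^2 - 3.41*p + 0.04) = 32.6482*p^4 + 56.6841*p^3 - 37.5369*p^2 + 4.3791*p - 0.0476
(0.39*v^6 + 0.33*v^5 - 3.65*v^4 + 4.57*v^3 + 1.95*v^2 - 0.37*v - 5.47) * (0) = 0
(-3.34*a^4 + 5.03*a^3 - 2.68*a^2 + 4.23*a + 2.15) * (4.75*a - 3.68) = -15.865*a^5 + 36.1837*a^4 - 31.2404*a^3 + 29.9549*a^2 - 5.3539*a - 7.912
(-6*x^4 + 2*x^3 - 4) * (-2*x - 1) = 12*x^5 + 2*x^4 - 2*x^3 + 8*x + 4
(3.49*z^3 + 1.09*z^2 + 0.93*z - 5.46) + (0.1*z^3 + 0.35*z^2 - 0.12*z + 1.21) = 3.59*z^3 + 1.44*z^2 + 0.81*z - 4.25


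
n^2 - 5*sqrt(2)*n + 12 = (n - 3*sqrt(2))*(n - 2*sqrt(2))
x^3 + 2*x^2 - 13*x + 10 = (x - 2)*(x - 1)*(x + 5)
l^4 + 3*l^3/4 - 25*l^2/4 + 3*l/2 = l*(l - 2)*(l - 1/4)*(l + 3)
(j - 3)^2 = j^2 - 6*j + 9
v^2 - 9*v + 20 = (v - 5)*(v - 4)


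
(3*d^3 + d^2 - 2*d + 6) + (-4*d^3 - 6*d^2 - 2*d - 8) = -d^3 - 5*d^2 - 4*d - 2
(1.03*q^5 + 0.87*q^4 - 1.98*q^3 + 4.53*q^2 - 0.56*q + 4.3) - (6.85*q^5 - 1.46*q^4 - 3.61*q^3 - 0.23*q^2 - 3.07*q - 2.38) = -5.82*q^5 + 2.33*q^4 + 1.63*q^3 + 4.76*q^2 + 2.51*q + 6.68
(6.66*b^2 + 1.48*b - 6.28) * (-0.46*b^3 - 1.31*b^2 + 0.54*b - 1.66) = -3.0636*b^5 - 9.4054*b^4 + 4.5464*b^3 - 2.0296*b^2 - 5.848*b + 10.4248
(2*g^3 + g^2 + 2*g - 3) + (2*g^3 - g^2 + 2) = 4*g^3 + 2*g - 1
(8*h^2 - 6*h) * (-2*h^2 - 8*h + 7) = -16*h^4 - 52*h^3 + 104*h^2 - 42*h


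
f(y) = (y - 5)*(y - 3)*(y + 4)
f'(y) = (y - 5)*(y - 3) + (y - 5)*(y + 4) + (y - 3)*(y + 4)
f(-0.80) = 70.53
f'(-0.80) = -8.68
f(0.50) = 50.62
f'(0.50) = -20.25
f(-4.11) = -7.12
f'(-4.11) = 66.56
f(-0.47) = 67.00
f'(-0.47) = -12.58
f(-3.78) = 13.10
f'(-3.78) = 56.11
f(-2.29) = 65.94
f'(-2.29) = 17.05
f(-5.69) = -156.99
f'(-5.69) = 125.65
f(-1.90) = 71.00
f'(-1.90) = 9.03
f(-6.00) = -198.00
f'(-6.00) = 139.00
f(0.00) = 60.00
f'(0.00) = -17.00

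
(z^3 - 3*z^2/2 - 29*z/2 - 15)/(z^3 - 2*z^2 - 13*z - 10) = (z + 3/2)/(z + 1)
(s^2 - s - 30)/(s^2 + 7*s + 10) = (s - 6)/(s + 2)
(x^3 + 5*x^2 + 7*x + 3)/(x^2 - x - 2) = (x^2 + 4*x + 3)/(x - 2)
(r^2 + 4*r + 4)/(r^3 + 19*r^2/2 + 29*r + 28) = 2*(r + 2)/(2*r^2 + 15*r + 28)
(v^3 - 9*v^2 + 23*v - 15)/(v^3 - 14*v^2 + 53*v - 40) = (v - 3)/(v - 8)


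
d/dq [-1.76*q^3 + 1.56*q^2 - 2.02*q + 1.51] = -5.28*q^2 + 3.12*q - 2.02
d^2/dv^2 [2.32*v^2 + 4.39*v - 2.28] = 4.64000000000000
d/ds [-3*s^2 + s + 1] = 1 - 6*s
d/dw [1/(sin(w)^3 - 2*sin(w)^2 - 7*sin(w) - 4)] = (7 - 3*sin(w))*cos(w)/((sin(w) - 4)^2*(sin(w) + 1)^3)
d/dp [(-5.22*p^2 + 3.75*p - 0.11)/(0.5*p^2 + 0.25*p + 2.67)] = (-3.18*p^2 - 27.7648*p + 10.04)/(0.25*p^4 + 0.25*p^3 + 2.7325*p^2 + 1.335*p + 7.1289)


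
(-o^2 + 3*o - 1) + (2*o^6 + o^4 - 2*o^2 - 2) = 2*o^6 + o^4 - 3*o^2 + 3*o - 3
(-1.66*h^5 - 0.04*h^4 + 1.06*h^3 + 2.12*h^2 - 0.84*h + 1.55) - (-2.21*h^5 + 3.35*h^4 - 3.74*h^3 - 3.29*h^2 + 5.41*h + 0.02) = 0.55*h^5 - 3.39*h^4 + 4.8*h^3 + 5.41*h^2 - 6.25*h + 1.53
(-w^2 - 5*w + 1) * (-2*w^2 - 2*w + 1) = 2*w^4 + 12*w^3 + 7*w^2 - 7*w + 1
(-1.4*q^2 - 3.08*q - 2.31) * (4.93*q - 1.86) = -6.902*q^3 - 12.5804*q^2 - 5.6595*q + 4.2966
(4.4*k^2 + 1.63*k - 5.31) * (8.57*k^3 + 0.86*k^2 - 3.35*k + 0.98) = 37.708*k^5 + 17.7531*k^4 - 58.8449*k^3 - 5.7151*k^2 + 19.3859*k - 5.2038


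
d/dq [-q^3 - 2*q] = -3*q^2 - 2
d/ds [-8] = 0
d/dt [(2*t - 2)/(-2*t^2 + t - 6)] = 2*(-2*t^2 + t + (t - 1)*(4*t - 1) - 6)/(2*t^2 - t + 6)^2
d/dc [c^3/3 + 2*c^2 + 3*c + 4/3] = c^2 + 4*c + 3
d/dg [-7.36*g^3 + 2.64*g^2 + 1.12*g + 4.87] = -22.08*g^2 + 5.28*g + 1.12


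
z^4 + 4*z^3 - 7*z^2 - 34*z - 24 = (z - 3)*(z + 1)*(z + 2)*(z + 4)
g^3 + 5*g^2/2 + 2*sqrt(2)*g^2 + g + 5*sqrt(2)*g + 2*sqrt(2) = (g + 1/2)*(g + 2)*(g + 2*sqrt(2))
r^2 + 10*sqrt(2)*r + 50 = (r + 5*sqrt(2))^2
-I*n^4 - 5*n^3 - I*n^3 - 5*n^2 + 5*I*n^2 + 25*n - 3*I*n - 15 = (n - 1)*(n + 3)*(n - 5*I)*(-I*n + I)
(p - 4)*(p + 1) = p^2 - 3*p - 4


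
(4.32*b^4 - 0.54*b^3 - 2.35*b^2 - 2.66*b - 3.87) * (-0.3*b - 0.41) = -1.296*b^5 - 1.6092*b^4 + 0.9264*b^3 + 1.7615*b^2 + 2.2516*b + 1.5867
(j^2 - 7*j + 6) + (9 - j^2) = 15 - 7*j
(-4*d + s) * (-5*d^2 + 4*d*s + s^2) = 20*d^3 - 21*d^2*s + s^3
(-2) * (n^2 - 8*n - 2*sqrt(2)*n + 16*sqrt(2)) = -2*n^2 + 4*sqrt(2)*n + 16*n - 32*sqrt(2)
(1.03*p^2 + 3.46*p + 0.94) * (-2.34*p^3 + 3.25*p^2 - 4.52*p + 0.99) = -2.4102*p^5 - 4.7489*p^4 + 4.3898*p^3 - 11.5645*p^2 - 0.823399999999999*p + 0.9306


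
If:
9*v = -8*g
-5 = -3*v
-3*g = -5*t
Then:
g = -15/8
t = -9/8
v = 5/3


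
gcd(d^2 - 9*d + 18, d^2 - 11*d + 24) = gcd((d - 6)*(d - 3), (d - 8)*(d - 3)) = d - 3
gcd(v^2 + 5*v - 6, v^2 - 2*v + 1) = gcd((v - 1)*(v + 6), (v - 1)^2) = v - 1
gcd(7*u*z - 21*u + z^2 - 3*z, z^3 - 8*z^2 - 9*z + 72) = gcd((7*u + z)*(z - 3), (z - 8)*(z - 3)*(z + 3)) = z - 3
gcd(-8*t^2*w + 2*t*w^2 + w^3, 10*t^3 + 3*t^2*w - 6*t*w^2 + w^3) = 2*t - w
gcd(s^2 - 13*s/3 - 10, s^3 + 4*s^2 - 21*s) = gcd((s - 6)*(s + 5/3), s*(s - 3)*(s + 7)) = 1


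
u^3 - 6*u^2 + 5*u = u*(u - 5)*(u - 1)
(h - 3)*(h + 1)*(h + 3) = h^3 + h^2 - 9*h - 9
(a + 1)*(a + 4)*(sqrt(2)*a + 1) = sqrt(2)*a^3 + a^2 + 5*sqrt(2)*a^2 + 5*a + 4*sqrt(2)*a + 4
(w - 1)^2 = w^2 - 2*w + 1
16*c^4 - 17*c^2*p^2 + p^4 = (-4*c + p)*(-c + p)*(c + p)*(4*c + p)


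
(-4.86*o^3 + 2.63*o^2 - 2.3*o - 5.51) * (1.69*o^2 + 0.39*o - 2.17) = -8.2134*o^5 + 2.5493*o^4 + 7.6849*o^3 - 15.916*o^2 + 2.8421*o + 11.9567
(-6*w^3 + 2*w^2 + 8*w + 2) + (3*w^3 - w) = -3*w^3 + 2*w^2 + 7*w + 2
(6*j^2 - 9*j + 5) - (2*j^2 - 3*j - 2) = 4*j^2 - 6*j + 7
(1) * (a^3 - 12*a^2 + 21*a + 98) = a^3 - 12*a^2 + 21*a + 98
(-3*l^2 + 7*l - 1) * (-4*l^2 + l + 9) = 12*l^4 - 31*l^3 - 16*l^2 + 62*l - 9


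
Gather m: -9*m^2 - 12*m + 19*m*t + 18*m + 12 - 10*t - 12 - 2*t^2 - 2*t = -9*m^2 + m*(19*t + 6) - 2*t^2 - 12*t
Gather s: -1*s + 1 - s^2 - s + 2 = -s^2 - 2*s + 3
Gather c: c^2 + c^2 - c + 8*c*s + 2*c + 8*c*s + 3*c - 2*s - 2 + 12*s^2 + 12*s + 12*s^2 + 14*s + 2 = 2*c^2 + c*(16*s + 4) + 24*s^2 + 24*s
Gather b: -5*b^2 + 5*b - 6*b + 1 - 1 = -5*b^2 - b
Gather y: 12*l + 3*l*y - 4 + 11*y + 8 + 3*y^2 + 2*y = 12*l + 3*y^2 + y*(3*l + 13) + 4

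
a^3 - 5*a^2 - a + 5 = (a - 5)*(a - 1)*(a + 1)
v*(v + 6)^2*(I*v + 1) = I*v^4 + v^3 + 12*I*v^3 + 12*v^2 + 36*I*v^2 + 36*v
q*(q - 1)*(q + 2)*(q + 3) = q^4 + 4*q^3 + q^2 - 6*q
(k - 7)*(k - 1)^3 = k^4 - 10*k^3 + 24*k^2 - 22*k + 7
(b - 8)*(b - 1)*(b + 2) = b^3 - 7*b^2 - 10*b + 16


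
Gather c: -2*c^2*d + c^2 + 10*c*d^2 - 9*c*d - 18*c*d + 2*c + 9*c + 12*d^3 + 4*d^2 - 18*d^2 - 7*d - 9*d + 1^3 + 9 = c^2*(1 - 2*d) + c*(10*d^2 - 27*d + 11) + 12*d^3 - 14*d^2 - 16*d + 10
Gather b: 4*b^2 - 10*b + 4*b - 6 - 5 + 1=4*b^2 - 6*b - 10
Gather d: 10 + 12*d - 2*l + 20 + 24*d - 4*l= 36*d - 6*l + 30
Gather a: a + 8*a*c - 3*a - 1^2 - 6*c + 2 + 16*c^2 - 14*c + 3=a*(8*c - 2) + 16*c^2 - 20*c + 4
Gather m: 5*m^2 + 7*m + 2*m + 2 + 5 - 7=5*m^2 + 9*m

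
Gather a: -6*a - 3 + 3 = -6*a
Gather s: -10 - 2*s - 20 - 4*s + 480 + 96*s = 90*s + 450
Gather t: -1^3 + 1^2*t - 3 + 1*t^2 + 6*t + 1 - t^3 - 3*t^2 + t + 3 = -t^3 - 2*t^2 + 8*t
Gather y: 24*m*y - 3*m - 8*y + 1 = -3*m + y*(24*m - 8) + 1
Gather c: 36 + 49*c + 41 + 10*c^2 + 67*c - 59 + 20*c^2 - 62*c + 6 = 30*c^2 + 54*c + 24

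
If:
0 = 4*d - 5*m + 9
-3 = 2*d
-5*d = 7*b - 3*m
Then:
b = 93/70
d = -3/2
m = 3/5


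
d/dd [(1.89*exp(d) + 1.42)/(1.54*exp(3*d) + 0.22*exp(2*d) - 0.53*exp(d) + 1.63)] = (-5.8212*exp(3*d) - 6.9762*exp(2*d) - 0.6248*exp(d) + 3.8333)*exp(d)/(2.3716*exp(6*d) + 0.6776*exp(5*d) - 1.584*exp(4*d) + 4.7872*exp(3*d) + 0.9981*exp(2*d) - 1.7278*exp(d) + 2.6569)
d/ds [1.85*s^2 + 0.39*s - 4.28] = 3.7*s + 0.39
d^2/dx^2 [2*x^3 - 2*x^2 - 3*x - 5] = 12*x - 4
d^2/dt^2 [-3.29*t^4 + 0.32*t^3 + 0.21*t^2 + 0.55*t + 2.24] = -39.48*t^2 + 1.92*t + 0.42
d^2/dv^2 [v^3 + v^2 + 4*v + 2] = 6*v + 2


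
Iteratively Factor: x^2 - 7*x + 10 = (x - 2)*(x - 5)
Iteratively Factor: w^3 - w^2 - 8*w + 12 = (w + 3)*(w^2 - 4*w + 4) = (w - 2)*(w + 3)*(w - 2)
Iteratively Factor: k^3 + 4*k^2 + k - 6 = (k + 3)*(k^2 + k - 2) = (k - 1)*(k + 3)*(k + 2)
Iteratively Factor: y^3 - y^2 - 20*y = (y - 5)*(y^2 + 4*y) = y*(y - 5)*(y + 4)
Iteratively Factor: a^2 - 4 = (a + 2)*(a - 2)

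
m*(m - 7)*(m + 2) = m^3 - 5*m^2 - 14*m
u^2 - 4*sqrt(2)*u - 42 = (u - 7*sqrt(2))*(u + 3*sqrt(2))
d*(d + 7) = d^2 + 7*d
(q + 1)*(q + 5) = q^2 + 6*q + 5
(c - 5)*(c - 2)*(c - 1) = c^3 - 8*c^2 + 17*c - 10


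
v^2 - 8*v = v*(v - 8)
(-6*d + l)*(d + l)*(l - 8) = -6*d^2*l + 48*d^2 - 5*d*l^2 + 40*d*l + l^3 - 8*l^2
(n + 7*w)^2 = n^2 + 14*n*w + 49*w^2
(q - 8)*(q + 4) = q^2 - 4*q - 32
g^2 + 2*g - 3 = (g - 1)*(g + 3)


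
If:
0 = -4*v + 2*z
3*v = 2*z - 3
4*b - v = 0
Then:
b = 3/4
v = 3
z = 6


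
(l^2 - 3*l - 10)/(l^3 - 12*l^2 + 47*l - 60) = (l + 2)/(l^2 - 7*l + 12)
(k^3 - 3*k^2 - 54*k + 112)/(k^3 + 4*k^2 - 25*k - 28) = (k^2 - 10*k + 16)/(k^2 - 3*k - 4)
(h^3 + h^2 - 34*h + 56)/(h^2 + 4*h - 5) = (h^3 + h^2 - 34*h + 56)/(h^2 + 4*h - 5)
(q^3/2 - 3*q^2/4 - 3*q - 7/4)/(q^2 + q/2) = (2*q^3 - 3*q^2 - 12*q - 7)/(2*q*(2*q + 1))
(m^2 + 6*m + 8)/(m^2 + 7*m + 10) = (m + 4)/(m + 5)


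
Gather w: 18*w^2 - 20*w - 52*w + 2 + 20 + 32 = 18*w^2 - 72*w + 54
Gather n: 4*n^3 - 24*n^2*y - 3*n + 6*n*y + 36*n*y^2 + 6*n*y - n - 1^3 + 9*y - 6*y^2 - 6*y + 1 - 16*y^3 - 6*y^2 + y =4*n^3 - 24*n^2*y + n*(36*y^2 + 12*y - 4) - 16*y^3 - 12*y^2 + 4*y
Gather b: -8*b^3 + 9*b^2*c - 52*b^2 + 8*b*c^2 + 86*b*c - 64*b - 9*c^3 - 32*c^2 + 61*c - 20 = -8*b^3 + b^2*(9*c - 52) + b*(8*c^2 + 86*c - 64) - 9*c^3 - 32*c^2 + 61*c - 20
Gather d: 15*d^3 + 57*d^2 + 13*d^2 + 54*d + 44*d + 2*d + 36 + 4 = 15*d^3 + 70*d^2 + 100*d + 40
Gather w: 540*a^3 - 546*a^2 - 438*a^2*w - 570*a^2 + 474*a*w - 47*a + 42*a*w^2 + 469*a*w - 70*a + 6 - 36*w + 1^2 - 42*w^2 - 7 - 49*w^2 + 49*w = 540*a^3 - 1116*a^2 - 117*a + w^2*(42*a - 91) + w*(-438*a^2 + 943*a + 13)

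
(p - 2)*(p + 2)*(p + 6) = p^3 + 6*p^2 - 4*p - 24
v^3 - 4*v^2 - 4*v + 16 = (v - 4)*(v - 2)*(v + 2)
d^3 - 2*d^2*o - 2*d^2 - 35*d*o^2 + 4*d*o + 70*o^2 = (d - 2)*(d - 7*o)*(d + 5*o)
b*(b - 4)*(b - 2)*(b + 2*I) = b^4 - 6*b^3 + 2*I*b^3 + 8*b^2 - 12*I*b^2 + 16*I*b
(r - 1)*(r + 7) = r^2 + 6*r - 7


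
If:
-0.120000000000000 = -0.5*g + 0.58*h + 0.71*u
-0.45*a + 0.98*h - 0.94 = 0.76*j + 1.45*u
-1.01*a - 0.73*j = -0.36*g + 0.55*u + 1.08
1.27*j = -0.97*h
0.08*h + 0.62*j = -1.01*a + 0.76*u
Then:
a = -15.48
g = -35.56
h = -15.51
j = 11.85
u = -12.54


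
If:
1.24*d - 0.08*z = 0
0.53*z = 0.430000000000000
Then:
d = 0.05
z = 0.81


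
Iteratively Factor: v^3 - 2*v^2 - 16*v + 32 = (v - 2)*(v^2 - 16) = (v - 4)*(v - 2)*(v + 4)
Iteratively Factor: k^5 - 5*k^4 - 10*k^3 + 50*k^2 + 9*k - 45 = (k - 1)*(k^4 - 4*k^3 - 14*k^2 + 36*k + 45) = (k - 1)*(k + 3)*(k^3 - 7*k^2 + 7*k + 15) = (k - 1)*(k + 1)*(k + 3)*(k^2 - 8*k + 15) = (k - 5)*(k - 1)*(k + 1)*(k + 3)*(k - 3)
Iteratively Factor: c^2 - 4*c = (c - 4)*(c)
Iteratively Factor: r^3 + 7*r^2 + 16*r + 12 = (r + 3)*(r^2 + 4*r + 4) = (r + 2)*(r + 3)*(r + 2)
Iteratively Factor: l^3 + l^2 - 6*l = (l - 2)*(l^2 + 3*l) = l*(l - 2)*(l + 3)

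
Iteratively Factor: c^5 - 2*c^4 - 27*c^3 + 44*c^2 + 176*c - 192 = (c - 4)*(c^4 + 2*c^3 - 19*c^2 - 32*c + 48) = (c - 4)*(c + 4)*(c^3 - 2*c^2 - 11*c + 12) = (c - 4)*(c + 3)*(c + 4)*(c^2 - 5*c + 4) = (c - 4)^2*(c + 3)*(c + 4)*(c - 1)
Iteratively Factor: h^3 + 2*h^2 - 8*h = (h + 4)*(h^2 - 2*h) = (h - 2)*(h + 4)*(h)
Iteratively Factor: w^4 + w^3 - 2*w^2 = (w + 2)*(w^3 - w^2) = w*(w + 2)*(w^2 - w) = w*(w - 1)*(w + 2)*(w)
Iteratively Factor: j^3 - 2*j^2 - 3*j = (j + 1)*(j^2 - 3*j) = j*(j + 1)*(j - 3)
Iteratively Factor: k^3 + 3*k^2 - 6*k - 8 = (k + 1)*(k^2 + 2*k - 8) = (k - 2)*(k + 1)*(k + 4)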